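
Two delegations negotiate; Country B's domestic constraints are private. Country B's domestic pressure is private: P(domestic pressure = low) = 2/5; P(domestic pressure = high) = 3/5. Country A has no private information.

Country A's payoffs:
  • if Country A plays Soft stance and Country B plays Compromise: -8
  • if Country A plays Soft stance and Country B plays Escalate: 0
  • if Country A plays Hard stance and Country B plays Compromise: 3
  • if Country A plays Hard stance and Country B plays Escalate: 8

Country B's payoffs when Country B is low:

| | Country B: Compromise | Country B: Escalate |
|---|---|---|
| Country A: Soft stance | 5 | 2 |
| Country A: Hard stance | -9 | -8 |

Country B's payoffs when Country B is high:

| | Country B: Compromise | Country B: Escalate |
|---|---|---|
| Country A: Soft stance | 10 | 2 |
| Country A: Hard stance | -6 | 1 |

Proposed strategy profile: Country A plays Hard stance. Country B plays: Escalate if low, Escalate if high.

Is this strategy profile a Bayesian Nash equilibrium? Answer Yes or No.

Yes

Country A plays Hard stance: E[Hard stance] = 2/5·(8) + 3/5·(8) = 8; E[Soft stance] = 0. Best-responding. ✓
Country B (domestic pressure low), facing Hard stance: Compromise gives -9, Escalate gives -8. Proposed Escalate is best. ✓
Country B (domestic pressure high), facing Hard stance: Compromise gives -6, Escalate gives 1. Proposed Escalate is best. ✓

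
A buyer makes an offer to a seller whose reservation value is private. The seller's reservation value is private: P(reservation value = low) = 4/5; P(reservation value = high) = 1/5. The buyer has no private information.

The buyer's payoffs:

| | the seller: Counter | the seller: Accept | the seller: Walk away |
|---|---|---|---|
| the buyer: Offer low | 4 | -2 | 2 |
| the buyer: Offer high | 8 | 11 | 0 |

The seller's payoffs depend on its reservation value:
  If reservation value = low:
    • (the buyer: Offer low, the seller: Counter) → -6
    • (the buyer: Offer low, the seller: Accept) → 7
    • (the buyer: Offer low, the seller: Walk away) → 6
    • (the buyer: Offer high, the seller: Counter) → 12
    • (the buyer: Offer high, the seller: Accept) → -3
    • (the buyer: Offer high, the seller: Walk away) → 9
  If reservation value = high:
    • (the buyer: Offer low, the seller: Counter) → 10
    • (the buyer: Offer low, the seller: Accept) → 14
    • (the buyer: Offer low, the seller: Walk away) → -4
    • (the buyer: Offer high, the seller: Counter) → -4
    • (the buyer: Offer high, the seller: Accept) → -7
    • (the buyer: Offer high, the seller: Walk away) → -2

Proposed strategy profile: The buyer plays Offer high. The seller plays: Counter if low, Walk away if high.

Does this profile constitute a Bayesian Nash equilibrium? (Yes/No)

The buyer plays Offer high: E[Offer high] = 4/5·(8) + 1/5·(0) = 32/5; E[Offer low] = 18/5. Best-responding. ✓
The seller (reservation value low), facing Offer high: Counter gives 12, Accept gives -3, Walk away gives 9. Proposed Counter is best. ✓
The seller (reservation value high), facing Offer high: Counter gives -4, Accept gives -7, Walk away gives -2. Proposed Walk away is best. ✓

Yes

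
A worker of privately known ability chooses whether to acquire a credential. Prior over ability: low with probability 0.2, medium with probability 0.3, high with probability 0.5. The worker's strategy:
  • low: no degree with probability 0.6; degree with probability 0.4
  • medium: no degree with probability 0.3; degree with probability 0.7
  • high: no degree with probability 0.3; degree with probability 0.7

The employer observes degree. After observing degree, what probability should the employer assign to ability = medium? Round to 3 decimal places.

P(degree) = 0.2·0.4 + 0.3·0.7 + 0.5·0.7 = 0.64
P(medium | degree) = (0.3·0.7) / 0.64 = 0.21 / 0.64 = 0.328125

0.328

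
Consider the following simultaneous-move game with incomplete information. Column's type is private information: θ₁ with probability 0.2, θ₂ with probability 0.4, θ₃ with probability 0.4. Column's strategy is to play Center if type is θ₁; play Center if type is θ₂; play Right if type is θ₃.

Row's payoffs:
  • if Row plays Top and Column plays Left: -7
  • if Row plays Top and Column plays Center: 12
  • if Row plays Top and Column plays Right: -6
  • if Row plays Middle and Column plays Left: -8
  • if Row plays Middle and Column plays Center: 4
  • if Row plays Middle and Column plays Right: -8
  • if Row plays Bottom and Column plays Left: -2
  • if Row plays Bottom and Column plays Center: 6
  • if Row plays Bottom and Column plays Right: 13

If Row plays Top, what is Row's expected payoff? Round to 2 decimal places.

4.80

Take the expectation over Column's type, weighting each type's action by its prior probability.
E[Top] = 0.2·12 + 0.4·12 + 0.4·(-6) = 2.4 + 4.8 + (-2.4) = 4.8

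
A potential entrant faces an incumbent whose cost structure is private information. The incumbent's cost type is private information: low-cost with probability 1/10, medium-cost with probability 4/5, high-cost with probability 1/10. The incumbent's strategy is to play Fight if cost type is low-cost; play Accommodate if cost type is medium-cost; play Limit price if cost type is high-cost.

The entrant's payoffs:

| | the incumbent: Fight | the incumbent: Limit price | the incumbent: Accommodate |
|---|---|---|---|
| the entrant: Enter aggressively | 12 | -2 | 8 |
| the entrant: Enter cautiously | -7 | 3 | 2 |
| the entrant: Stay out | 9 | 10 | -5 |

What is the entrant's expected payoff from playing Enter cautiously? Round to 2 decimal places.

1.20

E[Enter cautiously] = 1/10·(-7) + 4/5·2 + 1/10·3 = (-7/10) + 8/5 + 3/10 = 6/5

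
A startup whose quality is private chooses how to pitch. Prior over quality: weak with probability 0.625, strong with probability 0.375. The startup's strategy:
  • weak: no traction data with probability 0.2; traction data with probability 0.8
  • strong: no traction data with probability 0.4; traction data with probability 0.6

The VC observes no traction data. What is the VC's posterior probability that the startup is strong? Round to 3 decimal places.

P(no traction data) = 0.625·0.2 + 0.375·0.4 = 0.275
P(strong | no traction data) = (0.375·0.4) / 0.275 = 0.15 / 0.275 = 0.545455

0.545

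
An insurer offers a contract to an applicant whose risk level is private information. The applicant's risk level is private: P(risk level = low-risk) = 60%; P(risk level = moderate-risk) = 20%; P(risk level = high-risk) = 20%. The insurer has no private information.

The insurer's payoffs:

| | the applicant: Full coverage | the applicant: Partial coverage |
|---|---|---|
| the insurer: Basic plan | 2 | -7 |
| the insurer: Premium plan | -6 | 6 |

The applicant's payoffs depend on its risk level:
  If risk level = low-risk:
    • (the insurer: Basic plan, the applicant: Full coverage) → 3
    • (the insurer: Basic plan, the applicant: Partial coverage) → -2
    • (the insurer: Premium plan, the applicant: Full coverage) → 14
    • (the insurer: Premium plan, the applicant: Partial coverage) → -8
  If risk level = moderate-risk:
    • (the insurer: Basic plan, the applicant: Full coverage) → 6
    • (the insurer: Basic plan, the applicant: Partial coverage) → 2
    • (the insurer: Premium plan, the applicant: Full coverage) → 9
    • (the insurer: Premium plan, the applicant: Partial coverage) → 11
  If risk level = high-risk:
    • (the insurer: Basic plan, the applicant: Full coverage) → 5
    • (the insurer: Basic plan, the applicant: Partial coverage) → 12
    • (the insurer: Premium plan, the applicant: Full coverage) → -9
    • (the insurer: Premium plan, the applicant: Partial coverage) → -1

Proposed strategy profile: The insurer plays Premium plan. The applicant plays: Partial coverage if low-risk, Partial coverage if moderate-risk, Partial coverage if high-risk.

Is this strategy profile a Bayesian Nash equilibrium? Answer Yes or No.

The insurer plays Premium plan: E[Premium plan] = 0.6·(6) + 0.2·(6) + 0.2·(6) = 6; E[Basic plan] = -7. Best-responding. ✓
The applicant (risk level low-risk), facing Premium plan: Full coverage gives 14, Partial coverage gives -8. Proposed Partial coverage is not best — profitable deviation exists. ✗
The applicant (risk level moderate-risk), facing Premium plan: Full coverage gives 9, Partial coverage gives 11. Proposed Partial coverage is best. ✓
The applicant (risk level high-risk), facing Premium plan: Full coverage gives -9, Partial coverage gives -1. Proposed Partial coverage is best. ✓

No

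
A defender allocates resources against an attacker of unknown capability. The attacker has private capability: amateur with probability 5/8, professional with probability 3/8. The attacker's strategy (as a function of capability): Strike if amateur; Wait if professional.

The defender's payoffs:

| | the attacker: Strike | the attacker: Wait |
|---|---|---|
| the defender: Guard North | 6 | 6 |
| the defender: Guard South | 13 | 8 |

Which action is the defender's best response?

Compute the defender's expected payoff for each action, taking the expectation over the attacker's type.
E[Guard North] = 5/8·(6) + 3/8·(6) = 6
E[Guard South] = 5/8·(13) + 3/8·(8) = 89/8
Best response: Guard South (89/8 is the largest).

Guard South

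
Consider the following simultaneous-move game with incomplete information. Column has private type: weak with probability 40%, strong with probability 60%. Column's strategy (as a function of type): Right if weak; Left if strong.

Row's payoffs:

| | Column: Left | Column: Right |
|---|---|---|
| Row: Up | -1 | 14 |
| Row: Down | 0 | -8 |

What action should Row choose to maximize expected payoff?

E[Up] = 0.4·(14) + 0.6·(-1) = 5
E[Down] = 0.4·(-8) + 0.6·(0) = -3.2
Best response: Up (5 is the largest).

Up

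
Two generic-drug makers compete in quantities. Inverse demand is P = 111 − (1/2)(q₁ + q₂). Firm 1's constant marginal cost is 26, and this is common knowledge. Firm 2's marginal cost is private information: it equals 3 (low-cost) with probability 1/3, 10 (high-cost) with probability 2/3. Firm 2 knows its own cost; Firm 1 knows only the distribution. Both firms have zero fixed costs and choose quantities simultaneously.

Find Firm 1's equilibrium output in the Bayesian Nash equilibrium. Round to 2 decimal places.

44.44

Firm 2 with cost c maximizes (111 − (1/2)(q₁+q₂) − c)·q₂, giving q₂(c) = (111 − c − (1/2)q₁).
E[c₂] = 1/3·3 + 2/3·10 = 7.66667
Firm 1's FOC against E[q₂] yields q₁ = (111 − 2·26 + E[c₂])/(3/2) = (111 − 52 + 7.66667)/(3/2) = 44.4444.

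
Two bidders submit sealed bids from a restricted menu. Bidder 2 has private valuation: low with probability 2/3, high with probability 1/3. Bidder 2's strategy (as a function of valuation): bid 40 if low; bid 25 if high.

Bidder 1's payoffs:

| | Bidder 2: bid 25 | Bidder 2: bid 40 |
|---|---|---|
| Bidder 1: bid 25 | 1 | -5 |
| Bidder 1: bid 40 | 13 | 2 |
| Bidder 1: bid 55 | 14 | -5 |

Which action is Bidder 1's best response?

bid 40

E[bid 25] = 2/3·(-5) + 1/3·(1) = -3
E[bid 40] = 2/3·(2) + 1/3·(13) = 17/3
E[bid 55] = 2/3·(-5) + 1/3·(14) = 4/3
Best response: bid 40 (17/3 is the largest).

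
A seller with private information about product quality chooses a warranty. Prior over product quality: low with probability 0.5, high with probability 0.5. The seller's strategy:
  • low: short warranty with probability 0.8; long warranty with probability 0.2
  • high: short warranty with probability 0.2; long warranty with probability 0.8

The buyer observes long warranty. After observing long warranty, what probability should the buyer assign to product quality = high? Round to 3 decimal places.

0.800

P(long warranty) = 0.5·0.2 + 0.5·0.8 = 0.5
P(high | long warranty) = (0.5·0.8) / 0.5 = 0.4 / 0.5 = 0.8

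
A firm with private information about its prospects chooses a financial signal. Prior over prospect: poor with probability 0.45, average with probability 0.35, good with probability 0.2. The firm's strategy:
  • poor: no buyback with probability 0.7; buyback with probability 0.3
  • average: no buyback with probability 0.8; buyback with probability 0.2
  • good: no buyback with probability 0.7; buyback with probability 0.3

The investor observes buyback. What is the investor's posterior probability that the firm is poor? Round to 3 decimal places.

P(buyback) = 0.45·0.3 + 0.35·0.2 + 0.2·0.3 = 0.265
P(poor | buyback) = (0.45·0.3) / 0.265 = 0.135 / 0.265 = 0.509434

0.509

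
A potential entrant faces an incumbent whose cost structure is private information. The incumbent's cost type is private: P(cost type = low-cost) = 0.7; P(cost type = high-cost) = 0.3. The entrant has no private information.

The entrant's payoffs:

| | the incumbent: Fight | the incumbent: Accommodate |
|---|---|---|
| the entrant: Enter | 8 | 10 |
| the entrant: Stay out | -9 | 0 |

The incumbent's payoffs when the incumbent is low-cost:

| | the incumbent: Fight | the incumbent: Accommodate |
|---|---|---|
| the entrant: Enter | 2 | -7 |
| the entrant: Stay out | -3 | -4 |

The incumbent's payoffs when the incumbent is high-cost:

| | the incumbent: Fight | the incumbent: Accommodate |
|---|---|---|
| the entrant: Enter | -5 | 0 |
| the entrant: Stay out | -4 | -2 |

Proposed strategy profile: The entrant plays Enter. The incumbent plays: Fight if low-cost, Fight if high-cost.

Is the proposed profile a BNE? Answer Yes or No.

No

The entrant plays Enter: E[Enter] = 0.7·(8) + 0.3·(8) = 8; E[Stay out] = -9. Best-responding. ✓
The incumbent (cost type low-cost), facing Enter: Fight gives 2, Accommodate gives -7. Proposed Fight is best. ✓
The incumbent (cost type high-cost), facing Enter: Fight gives -5, Accommodate gives 0. Proposed Fight is not best — profitable deviation exists. ✗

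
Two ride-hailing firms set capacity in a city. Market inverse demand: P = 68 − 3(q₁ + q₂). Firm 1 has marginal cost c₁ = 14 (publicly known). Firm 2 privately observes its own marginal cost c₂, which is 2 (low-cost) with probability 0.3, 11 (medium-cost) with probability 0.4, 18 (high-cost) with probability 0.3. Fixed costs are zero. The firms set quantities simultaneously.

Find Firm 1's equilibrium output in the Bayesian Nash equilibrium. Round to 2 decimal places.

5.60

Type-c best response for Firm 2: q₂(c) = (68 − c)/6 − q₁/2.
Firm 1 maximizes expected profit; its first-order condition is 68 − 6q₁ − 3E[q₂] − 14 = 0.
Substituting E[q₂] and solving: E[c₂] = 10.4, so q₁ = (68 − 2·14 + 10.4)/9 = 5.6.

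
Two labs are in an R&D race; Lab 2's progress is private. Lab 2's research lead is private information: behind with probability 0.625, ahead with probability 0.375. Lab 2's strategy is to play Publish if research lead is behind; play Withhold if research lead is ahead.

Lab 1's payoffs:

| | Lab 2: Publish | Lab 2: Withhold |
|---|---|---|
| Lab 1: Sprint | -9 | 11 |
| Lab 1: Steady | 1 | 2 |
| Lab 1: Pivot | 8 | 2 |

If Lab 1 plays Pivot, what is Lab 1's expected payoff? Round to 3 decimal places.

Take the expectation over Lab 2's research lead, weighting each type's action by its prior probability.
E[Pivot] = 0.625·8 + 0.375·2 = 5 + 0.75 = 5.75

5.750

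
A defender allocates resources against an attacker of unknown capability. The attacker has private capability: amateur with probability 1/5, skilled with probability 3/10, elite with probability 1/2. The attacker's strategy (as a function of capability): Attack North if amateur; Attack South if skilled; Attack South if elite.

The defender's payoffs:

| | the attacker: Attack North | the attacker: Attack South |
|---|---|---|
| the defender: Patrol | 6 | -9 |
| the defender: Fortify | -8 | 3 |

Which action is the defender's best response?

Fortify

E[Patrol] = 1/5·(6) + 3/10·(-9) + 1/2·(-9) = -6
E[Fortify] = 1/5·(-8) + 3/10·(3) + 1/2·(3) = 4/5
Best response: Fortify (4/5 is the largest).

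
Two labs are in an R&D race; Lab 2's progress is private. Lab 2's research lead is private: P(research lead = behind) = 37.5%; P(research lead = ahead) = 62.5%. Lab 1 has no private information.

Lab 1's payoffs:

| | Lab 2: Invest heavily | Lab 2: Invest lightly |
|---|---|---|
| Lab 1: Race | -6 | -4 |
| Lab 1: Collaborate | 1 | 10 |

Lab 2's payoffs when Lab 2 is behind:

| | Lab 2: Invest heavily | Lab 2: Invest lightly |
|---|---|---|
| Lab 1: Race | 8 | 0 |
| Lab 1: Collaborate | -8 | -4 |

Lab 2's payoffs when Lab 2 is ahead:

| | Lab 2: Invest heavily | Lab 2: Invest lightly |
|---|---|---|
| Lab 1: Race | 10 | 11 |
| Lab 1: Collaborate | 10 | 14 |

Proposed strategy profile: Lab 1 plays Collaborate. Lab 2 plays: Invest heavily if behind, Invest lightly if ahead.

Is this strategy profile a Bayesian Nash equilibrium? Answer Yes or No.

Lab 1 plays Collaborate: E[Collaborate] = 0.375·(1) + 0.625·(10) = 6.625; E[Race] = -4.75. Best-responding. ✓
Lab 2 (research lead behind), facing Collaborate: Invest heavily gives -8, Invest lightly gives -4. Proposed Invest heavily is not best — profitable deviation exists. ✗
Lab 2 (research lead ahead), facing Collaborate: Invest heavily gives 10, Invest lightly gives 14. Proposed Invest lightly is best. ✓

No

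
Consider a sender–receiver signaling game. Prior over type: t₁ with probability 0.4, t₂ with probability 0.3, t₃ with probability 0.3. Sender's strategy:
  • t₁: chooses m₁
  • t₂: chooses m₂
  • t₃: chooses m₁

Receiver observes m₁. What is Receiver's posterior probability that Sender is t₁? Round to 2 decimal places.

P(m₁) = 0.4·1 + 0.3·0 + 0.3·1 = 0.7
P(t₁ | m₁) = (0.4·1) / 0.7 = 0.4 / 0.7 = 0.571429

0.57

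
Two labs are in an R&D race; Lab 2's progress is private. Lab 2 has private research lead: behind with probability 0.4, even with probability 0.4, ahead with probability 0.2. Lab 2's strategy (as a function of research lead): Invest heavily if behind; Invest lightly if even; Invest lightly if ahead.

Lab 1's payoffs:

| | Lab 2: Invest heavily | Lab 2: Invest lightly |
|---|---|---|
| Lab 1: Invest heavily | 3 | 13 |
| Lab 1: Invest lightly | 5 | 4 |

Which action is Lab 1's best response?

Invest heavily

Compute Lab 1's expected payoff for each action, taking the expectation over Lab 2's type.
E[Invest heavily] = 0.4·(3) + 0.4·(13) + 0.2·(13) = 9
E[Invest lightly] = 0.4·(5) + 0.4·(4) + 0.2·(4) = 4.4
Best response: Invest heavily (9 is the largest).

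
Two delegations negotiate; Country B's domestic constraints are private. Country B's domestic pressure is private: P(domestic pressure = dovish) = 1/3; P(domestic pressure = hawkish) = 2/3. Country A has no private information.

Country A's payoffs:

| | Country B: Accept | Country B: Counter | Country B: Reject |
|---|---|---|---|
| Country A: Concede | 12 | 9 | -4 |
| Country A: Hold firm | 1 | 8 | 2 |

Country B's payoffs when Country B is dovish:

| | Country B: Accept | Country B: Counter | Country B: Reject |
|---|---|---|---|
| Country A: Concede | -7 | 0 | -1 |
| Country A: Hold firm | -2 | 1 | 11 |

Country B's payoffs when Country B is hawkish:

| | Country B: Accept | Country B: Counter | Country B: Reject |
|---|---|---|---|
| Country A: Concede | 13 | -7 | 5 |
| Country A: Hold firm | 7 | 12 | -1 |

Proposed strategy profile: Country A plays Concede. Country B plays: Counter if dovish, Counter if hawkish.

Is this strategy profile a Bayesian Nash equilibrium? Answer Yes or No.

Country A plays Concede: E[Concede] = 1/3·(9) + 2/3·(9) = 9; E[Hold firm] = 8. Best-responding. ✓
Country B (domestic pressure dovish), facing Concede: Accept gives -7, Counter gives 0, Reject gives -1. Proposed Counter is best. ✓
Country B (domestic pressure hawkish), facing Concede: Accept gives 13, Counter gives -7, Reject gives 5. Proposed Counter is not best — profitable deviation exists. ✗

No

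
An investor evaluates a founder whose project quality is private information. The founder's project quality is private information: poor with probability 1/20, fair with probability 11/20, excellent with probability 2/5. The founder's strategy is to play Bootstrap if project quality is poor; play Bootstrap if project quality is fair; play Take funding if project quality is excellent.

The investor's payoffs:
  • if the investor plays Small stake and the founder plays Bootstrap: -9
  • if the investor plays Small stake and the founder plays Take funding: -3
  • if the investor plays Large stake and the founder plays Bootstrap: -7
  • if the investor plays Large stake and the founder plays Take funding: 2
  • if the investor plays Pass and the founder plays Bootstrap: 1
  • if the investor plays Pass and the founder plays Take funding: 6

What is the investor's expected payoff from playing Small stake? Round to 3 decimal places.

-6.600

E[Small stake] = 1/20·(-9) + 11/20·(-9) + 2/5·(-3) = (-9/20) + (-99/20) + (-6/5) = -33/5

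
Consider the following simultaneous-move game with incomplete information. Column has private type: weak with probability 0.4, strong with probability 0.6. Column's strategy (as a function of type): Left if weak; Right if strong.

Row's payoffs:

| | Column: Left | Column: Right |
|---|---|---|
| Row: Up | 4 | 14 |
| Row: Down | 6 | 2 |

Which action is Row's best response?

Up

Compute Row's expected payoff for each action, taking the expectation over Column's type.
E[Up] = 0.4·(4) + 0.6·(14) = 10
E[Down] = 0.4·(6) + 0.6·(2) = 3.6
Best response: Up (10 is the largest).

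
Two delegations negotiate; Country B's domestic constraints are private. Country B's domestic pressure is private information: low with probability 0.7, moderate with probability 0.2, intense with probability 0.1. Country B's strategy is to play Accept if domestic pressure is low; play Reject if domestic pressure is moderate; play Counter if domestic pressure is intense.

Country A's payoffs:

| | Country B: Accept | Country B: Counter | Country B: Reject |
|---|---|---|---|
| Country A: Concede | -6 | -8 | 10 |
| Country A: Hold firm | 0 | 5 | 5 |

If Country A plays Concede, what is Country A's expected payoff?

-3

E[Concede] = 0.7·(-6) + 0.2·10 + 0.1·(-8) = (-4.2) + 2 + (-0.8) = -3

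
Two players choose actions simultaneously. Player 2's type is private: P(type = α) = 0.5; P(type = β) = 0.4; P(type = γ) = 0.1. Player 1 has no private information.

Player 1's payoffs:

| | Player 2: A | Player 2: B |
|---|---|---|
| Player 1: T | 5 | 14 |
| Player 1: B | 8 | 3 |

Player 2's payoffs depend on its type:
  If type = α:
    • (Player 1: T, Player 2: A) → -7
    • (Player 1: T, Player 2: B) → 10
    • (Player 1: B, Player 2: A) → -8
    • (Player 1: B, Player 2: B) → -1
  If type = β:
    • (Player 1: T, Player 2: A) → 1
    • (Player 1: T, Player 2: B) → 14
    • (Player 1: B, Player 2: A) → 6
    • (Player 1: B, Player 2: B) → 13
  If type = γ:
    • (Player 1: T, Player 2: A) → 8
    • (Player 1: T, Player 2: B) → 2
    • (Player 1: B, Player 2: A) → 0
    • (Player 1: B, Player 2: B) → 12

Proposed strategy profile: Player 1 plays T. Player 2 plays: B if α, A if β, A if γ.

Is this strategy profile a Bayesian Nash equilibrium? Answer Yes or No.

A profile is a BNE iff every type of every player is best-responding given beliefs about the other side.
Player 1 plays T: E[T] = 0.5·(14) + 0.4·(5) + 0.1·(5) = 9.5; E[B] = 5.5. Best-responding. ✓
Player 2 (type α), facing T: A gives -7, B gives 10. Proposed B is best. ✓
Player 2 (type β), facing T: A gives 1, B gives 14. Proposed A is not best — profitable deviation exists. ✗
Player 2 (type γ), facing T: A gives 8, B gives 2. Proposed A is best. ✓

No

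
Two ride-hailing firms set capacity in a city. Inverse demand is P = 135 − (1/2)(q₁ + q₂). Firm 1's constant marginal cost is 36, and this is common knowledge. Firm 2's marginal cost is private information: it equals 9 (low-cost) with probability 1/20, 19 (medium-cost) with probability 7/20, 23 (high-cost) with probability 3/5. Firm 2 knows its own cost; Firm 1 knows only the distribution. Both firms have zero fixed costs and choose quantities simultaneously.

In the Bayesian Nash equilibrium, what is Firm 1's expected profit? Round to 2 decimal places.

1564.27

Type-c best response for Firm 2: q₂(c) = (135 − c) − q₁/2.
Firm 1 maximizes expected profit; its first-order condition is 135 − q₁ − (1/2)E[q₂] − 36 = 0.
Substituting E[q₂] and solving: E[c₂] = 20.9, so q₁ = (135 − 2·36 + 20.9)/(3/2) = 55.9333.
E[P] = 135 − (1/2)·(q₁ + E[q₂]) = 63.9667; Firm 1's expected profit = (E[P] − 36)·q₁ = (63.9667 − 36)·55.9333 = 1564.27.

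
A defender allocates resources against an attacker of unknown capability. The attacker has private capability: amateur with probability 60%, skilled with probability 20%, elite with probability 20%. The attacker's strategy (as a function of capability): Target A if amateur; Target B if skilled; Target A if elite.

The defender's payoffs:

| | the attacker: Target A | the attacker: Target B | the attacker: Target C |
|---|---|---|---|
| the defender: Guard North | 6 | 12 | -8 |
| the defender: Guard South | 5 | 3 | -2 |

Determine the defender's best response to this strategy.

Guard North

E[Guard North] = 0.6·(6) + 0.2·(12) + 0.2·(6) = 7.2
E[Guard South] = 0.6·(5) + 0.2·(3) + 0.2·(5) = 4.6
Best response: Guard North (7.2 is the largest).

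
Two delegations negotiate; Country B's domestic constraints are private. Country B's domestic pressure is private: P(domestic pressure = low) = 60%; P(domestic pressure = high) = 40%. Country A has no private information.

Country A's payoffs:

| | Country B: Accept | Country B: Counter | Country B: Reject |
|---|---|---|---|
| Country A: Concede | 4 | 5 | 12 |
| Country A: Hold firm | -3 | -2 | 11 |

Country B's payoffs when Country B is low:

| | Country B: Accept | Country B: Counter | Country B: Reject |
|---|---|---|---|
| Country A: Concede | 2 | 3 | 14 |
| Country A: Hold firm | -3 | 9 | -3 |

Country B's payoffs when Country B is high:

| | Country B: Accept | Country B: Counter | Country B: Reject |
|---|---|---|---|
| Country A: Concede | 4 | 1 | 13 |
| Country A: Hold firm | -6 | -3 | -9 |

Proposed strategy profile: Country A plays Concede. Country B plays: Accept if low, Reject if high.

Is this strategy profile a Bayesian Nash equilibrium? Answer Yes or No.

Country A plays Concede: E[Concede] = 0.6·(4) + 0.4·(12) = 7.2; E[Hold firm] = 2.6. Best-responding. ✓
Country B (domestic pressure low), facing Concede: Accept gives 2, Counter gives 3, Reject gives 14. Proposed Accept is not best — profitable deviation exists. ✗
Country B (domestic pressure high), facing Concede: Accept gives 4, Counter gives 1, Reject gives 13. Proposed Reject is best. ✓

No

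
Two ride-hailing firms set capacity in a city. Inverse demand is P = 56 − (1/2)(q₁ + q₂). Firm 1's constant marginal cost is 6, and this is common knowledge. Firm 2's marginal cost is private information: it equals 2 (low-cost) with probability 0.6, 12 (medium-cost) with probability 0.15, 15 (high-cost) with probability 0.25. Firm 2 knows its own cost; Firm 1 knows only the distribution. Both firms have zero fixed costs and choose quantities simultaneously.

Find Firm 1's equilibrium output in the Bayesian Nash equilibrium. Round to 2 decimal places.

33.83

Each type of Firm 2 best-responds to q₁; Firm 1 best-responds to the expected q₂ over Firm 2's types.
Firm 2 with cost c maximizes (56 − (1/2)(q₁+q₂) − c)·q₂, giving q₂(c) = (56 − c − (1/2)q₁).
E[c₂] = 0.6·2 + 0.15·12 + 0.25·15 = 6.75
Firm 1's FOC against E[q₂] yields q₁ = (56 − 2·6 + E[c₂])/(3/2) = (56 − 12 + 6.75)/(3/2) = 33.8333.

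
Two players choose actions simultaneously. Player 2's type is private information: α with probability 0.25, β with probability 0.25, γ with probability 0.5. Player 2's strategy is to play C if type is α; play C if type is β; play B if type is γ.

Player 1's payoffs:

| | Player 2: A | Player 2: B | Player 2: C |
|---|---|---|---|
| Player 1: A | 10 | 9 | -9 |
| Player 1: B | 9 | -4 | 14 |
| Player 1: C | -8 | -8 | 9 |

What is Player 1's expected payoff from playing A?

0

Take the expectation over Player 2's type, weighting each type's action by its prior probability.
E[A] = 0.25·(-9) + 0.25·(-9) + 0.5·9 = (-2.25) + (-2.25) + 4.5 = 0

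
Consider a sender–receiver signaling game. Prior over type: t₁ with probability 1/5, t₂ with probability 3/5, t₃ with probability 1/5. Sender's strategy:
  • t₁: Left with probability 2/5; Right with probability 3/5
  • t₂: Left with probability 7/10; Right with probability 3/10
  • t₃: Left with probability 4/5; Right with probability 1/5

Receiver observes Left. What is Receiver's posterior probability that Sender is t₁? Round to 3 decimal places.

Apply Bayes' rule using the sender's strategy as the likelihood.
P(Left) = (1/5)·(2/5) + (3/5)·(7/10) + (1/5)·(4/5) = 33/50
P(t₁ | Left) = ((1/5)·(2/5)) / (33/50) = (2/25) / (33/50) = 4/33

0.121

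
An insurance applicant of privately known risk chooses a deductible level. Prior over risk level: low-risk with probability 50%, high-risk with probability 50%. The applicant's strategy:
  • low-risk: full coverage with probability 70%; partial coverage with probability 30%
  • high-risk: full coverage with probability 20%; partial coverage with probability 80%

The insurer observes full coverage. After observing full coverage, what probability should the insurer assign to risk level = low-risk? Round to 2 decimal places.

Apply Bayes' rule using the sender's strategy as the likelihood.
P(full coverage) = 0.5·0.7 + 0.5·0.2 = 0.45
P(low-risk | full coverage) = (0.5·0.7) / 0.45 = 0.35 / 0.45 = 0.777778

0.78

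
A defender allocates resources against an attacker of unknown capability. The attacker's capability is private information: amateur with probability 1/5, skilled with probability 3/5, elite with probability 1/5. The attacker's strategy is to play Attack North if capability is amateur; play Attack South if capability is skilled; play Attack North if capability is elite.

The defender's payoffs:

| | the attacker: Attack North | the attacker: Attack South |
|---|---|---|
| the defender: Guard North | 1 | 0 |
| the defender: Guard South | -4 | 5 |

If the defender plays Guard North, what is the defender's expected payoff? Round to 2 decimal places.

Take the expectation over the attacker's capability, weighting each type's action by its prior probability.
E[Guard North] = 1/5·1 + 3/5·0 + 1/5·1 = 1/5 + 0 + 1/5 = 2/5

0.40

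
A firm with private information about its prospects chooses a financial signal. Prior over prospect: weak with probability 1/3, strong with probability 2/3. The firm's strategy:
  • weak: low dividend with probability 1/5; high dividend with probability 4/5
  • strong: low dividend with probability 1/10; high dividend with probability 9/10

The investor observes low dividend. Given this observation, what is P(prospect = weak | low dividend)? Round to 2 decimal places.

Apply Bayes' rule using the sender's strategy as the likelihood.
P(low dividend) = (1/3)·(1/5) + (2/3)·(1/10) = 2/15
P(weak | low dividend) = ((1/3)·(1/5)) / (2/15) = (1/15) / (2/15) = 1/2

0.50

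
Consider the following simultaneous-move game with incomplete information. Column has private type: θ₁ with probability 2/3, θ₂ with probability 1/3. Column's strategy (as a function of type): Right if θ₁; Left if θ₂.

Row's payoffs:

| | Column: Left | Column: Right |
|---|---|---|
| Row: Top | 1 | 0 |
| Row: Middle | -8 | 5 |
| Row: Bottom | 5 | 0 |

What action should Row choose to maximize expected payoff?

Bottom

Compute Row's expected payoff for each action, taking the expectation over Column's type.
E[Top] = 2/3·(0) + 1/3·(1) = 1/3
E[Middle] = 2/3·(5) + 1/3·(-8) = 2/3
E[Bottom] = 2/3·(0) + 1/3·(5) = 5/3
Best response: Bottom (5/3 is the largest).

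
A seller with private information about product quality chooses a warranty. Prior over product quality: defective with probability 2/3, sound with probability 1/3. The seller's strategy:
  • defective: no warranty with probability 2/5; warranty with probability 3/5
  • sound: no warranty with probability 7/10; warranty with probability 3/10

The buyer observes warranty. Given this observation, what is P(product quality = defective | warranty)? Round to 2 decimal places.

Apply Bayes' rule using the sender's strategy as the likelihood.
P(warranty) = (2/3)·(3/5) + (1/3)·(3/10) = 1/2
P(defective | warranty) = ((2/3)·(3/5)) / (1/2) = (2/5) / (1/2) = 4/5

0.80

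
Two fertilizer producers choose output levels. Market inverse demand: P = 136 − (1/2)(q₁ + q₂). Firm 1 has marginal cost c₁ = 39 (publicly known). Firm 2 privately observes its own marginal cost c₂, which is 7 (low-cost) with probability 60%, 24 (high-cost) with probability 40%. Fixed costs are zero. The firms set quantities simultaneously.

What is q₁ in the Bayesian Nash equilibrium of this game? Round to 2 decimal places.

Each type of Firm 2 best-responds to q₁; Firm 1 best-responds to the expected q₂ over Firm 2's types.
Firm 2 with cost c maximizes (136 − (1/2)(q₁+q₂) − c)·q₂, giving q₂(c) = (136 − c − (1/2)q₁).
E[c₂] = 0.6·7 + 0.4·24 = 13.8
Firm 1's FOC against E[q₂] yields q₁ = (136 − 2·39 + E[c₂])/(3/2) = (136 − 78 + 13.8)/(3/2) = 47.8667.

47.87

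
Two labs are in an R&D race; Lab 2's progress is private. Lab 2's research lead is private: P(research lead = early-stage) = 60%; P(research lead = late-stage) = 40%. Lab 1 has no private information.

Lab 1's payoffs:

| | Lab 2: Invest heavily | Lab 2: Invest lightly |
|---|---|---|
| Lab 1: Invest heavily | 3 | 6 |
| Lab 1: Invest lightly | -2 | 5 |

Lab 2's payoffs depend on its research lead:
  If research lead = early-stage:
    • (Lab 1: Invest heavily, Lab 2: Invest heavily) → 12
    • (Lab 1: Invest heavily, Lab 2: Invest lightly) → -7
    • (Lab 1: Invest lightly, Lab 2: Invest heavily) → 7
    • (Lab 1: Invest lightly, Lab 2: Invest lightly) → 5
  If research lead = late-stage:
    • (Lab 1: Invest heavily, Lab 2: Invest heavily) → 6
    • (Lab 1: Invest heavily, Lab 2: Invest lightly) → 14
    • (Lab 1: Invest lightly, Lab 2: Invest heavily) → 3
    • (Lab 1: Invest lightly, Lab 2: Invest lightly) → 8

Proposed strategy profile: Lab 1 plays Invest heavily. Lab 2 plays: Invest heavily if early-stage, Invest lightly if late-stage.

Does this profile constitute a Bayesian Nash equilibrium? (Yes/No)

Yes

Lab 1 plays Invest heavily: E[Invest heavily] = 0.6·(3) + 0.4·(6) = 4.2; E[Invest lightly] = 0.8. Best-responding. ✓
Lab 2 (research lead early-stage), facing Invest heavily: Invest heavily gives 12, Invest lightly gives -7. Proposed Invest heavily is best. ✓
Lab 2 (research lead late-stage), facing Invest heavily: Invest heavily gives 6, Invest lightly gives 14. Proposed Invest lightly is best. ✓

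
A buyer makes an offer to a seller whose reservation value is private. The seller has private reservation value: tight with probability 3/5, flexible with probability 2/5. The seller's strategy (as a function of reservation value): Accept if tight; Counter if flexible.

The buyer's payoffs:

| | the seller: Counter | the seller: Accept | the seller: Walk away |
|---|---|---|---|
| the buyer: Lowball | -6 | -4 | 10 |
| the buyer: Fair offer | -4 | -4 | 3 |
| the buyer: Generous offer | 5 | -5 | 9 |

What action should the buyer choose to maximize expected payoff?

Compute the buyer's expected payoff for each action, taking the expectation over the seller's type.
E[Lowball] = 3/5·(-4) + 2/5·(-6) = -24/5
E[Fair offer] = 3/5·(-4) + 2/5·(-4) = -4
E[Generous offer] = 3/5·(-5) + 2/5·(5) = -1
Best response: Generous offer (-1 is the largest).

Generous offer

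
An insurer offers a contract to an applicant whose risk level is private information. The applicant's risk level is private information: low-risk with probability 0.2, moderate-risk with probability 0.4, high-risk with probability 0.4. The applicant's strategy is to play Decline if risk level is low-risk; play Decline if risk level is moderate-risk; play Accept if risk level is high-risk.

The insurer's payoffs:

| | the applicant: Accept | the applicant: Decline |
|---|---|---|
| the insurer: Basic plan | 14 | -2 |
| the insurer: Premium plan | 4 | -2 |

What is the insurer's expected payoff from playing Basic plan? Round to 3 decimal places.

E[Basic plan] = 0.2·(-2) + 0.4·(-2) + 0.4·14 = (-0.4) + (-0.8) + 5.6 = 4.4

4.400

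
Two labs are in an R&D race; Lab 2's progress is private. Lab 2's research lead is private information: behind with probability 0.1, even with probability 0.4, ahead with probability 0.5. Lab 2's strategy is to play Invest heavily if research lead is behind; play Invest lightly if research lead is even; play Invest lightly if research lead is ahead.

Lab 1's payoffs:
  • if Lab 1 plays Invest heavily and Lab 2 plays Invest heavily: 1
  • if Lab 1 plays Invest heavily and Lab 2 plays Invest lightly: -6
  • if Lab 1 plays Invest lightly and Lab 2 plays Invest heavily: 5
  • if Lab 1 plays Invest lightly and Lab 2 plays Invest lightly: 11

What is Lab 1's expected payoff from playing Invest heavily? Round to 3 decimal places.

-5.300

E[Invest heavily] = 0.1·1 + 0.4·(-6) + 0.5·(-6) = 0.1 + (-2.4) + (-3) = -5.3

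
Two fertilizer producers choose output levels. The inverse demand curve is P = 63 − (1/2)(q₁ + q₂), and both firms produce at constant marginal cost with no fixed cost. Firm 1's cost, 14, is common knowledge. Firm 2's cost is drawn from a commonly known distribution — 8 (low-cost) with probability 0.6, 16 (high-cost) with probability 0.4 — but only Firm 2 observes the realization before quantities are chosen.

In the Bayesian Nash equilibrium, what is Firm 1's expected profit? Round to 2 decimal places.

Type-c best response for Firm 2: q₂(c) = (63 − c) − q₁/2.
Firm 1 maximizes expected profit; its first-order condition is 63 − q₁ − (1/2)E[q₂] − 14 = 0.
Substituting E[q₂] and solving: E[c₂] = 11.2, so q₁ = (63 − 2·14 + 11.2)/(3/2) = 30.8.
E[P] = 63 − (1/2)·(q₁ + E[q₂]) = 29.4; Firm 1's expected profit = (E[P] − 14)·q₁ = (29.4 − 14)·30.8 = 474.32.

474.32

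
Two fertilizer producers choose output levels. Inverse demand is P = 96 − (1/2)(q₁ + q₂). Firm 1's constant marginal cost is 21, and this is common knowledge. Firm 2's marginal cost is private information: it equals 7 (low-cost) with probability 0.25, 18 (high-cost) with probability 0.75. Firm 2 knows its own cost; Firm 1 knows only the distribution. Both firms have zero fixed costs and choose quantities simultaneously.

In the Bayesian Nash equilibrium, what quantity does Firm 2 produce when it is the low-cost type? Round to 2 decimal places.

65.92

Type-c best response for Firm 2: q₂(c) = (96 − c) − q₁/2.
Firm 1 maximizes expected profit; its first-order condition is 96 − q₁ − (1/2)E[q₂] − 21 = 0.
Substituting E[q₂] and solving: E[c₂] = 15.25, so q₁ = (96 − 2·21 + 15.25)/(3/2) = 46.1667.
q₂(low-cost) = (96 − 7 − (1/2)·46.1667) = 65.9167.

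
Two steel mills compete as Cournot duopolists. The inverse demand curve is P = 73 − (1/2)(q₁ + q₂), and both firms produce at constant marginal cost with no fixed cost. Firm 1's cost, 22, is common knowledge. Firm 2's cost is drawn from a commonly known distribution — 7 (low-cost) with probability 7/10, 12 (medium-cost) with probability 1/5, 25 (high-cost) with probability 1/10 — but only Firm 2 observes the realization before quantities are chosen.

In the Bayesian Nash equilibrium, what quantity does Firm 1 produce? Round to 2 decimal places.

25.87

Each type of Firm 2 best-responds to q₁; Firm 1 best-responds to the expected q₂ over Firm 2's types.
Firm 2 with cost c maximizes (73 − (1/2)(q₁+q₂) − c)·q₂, giving q₂(c) = (73 − c − (1/2)q₁).
E[c₂] = 7/10·7 + 1/5·12 + 1/10·25 = 9.8
Firm 1's FOC against E[q₂] yields q₁ = (73 − 2·22 + E[c₂])/(3/2) = (73 − 44 + 9.8)/(3/2) = 25.8667.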